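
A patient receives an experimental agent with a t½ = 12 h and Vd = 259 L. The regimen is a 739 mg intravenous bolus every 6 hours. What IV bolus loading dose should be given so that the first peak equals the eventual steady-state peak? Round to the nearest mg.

f = (1/2)^(6/12) ≈ 0.707107; accumulation ratio R = 1/(1−f) ≈ 3.41422.
Loading dose to hit Cmax,ss on first dose: D_load = D_maint·R ≈ 739 × 3.41422 ≈ 2523.11 mg.

2523 mg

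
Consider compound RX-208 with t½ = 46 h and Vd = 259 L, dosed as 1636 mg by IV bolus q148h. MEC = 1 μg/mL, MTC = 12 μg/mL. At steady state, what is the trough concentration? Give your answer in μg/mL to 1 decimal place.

0.8 μg/mL

Over one 148-h interval, 148/46 ≈ 3.2174 half-lives elapse, leaving f ≈ 0.1075 of each dose.
Single-dose peak C₀ = D/Vd = 1636/259 ≈ 6.317 μg/mL.
Steady-state trough Cmin,ss = C₀·f/(1−f) ≈ 6.317 × 0.1075/0.8925 ≈ 0.761 μg/mL.
Trough 0.8 μg/mL vs MEC 1 μg/mL: subtherapeutic.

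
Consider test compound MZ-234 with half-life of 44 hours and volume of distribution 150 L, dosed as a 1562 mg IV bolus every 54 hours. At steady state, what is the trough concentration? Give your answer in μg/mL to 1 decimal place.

Over one 54-h interval, 54/44 ≈ 1.2273 half-lives elapse, leaving f ≈ 0.4271 of each dose.
Each bolus raises the concentration by D/Vd = 1562/150 ≈ 10.413 μg/mL.
Steady-state trough Cmin,ss = C₀·f/(1−f) ≈ 10.413 × 0.4271/0.5729 ≈ 7.763 μg/mL.

7.8 μg/mL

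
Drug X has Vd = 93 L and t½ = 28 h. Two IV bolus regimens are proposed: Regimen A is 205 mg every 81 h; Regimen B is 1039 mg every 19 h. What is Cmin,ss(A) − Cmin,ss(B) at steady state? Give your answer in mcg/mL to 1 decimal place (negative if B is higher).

-18.3 mcg/mL

Regimen A: f = (1/2)^(81/28) ≈ 0.1346; Cmin,ss = (205/93)·f/(1−f) ≈ 0.343 mcg/mL.
Regimen B: f = (1/2)^(19/28) ≈ 0.6248; Cmin,ss = (1039/93)·f/(1−f) ≈ 18.604 mcg/mL.
Difference ≈ 0.343 − 18.604 ≈ -18.261 mcg/mL.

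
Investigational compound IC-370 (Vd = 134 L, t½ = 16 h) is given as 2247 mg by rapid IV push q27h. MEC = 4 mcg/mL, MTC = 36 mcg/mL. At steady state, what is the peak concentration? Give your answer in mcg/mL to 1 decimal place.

24.3 mcg/mL

τ/t½ = 27/16 ≈ 1.6875, so fraction remaining f = (1/2)^(27/16) ≈ 0.3105.
At steady state, accumulation factor R = 1/(1 − e^(−kτ)) ≈ 1.4503.
Single-dose peak C₀ = D/Vd = 2247/134 ≈ 16.769 mcg/mL.
Steady-state peak Cmax,ss = C₀·R ≈ 16.769 × 1.4503 ≈ 24.320 mcg/mL.
Peak 24.3 mcg/mL vs MTC 36 mcg/mL: below toxic threshold.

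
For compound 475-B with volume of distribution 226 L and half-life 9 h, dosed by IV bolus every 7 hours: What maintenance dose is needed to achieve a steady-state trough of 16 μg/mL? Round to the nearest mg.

2584 mg

τ/t½ = 7/9 ≈ 0.77778, so f = (1/2)^(7/9) ≈ 0.583265.
Cmin,ss = (D/Vd)·f/(1−f), so D = Cmin,ss·Vd·(1−f)/f.
D = 16 × 226 × (1−f)/f ≈ 16 × 226 × 0.71449 ≈ 2583.60 mg.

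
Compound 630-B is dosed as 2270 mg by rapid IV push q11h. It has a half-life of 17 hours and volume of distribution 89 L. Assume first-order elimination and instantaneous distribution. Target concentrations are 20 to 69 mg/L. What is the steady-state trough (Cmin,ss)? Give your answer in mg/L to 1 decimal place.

k = ln2/t½ = ln2/17 ≈ 0.040773 h⁻¹; fraction remaining f = e^(−kτ) = e^(−0.040773×11) ≈ 0.6386.
At steady state, accumulation factor R = 1/(1 − e^(−kτ)) ≈ 2.7670.
Each bolus raises the concentration by D/Vd = 2270/89 ≈ 25.506 mg/L.
Cmax,ss = C₀/(1 − f) ≈ 25.506/0.3614 ≈ 70.576 mg/L.
One interval later, Cmin,ss = Cmax,ss·e^(−kτ) ≈ 70.576 × 0.6386 ≈ 45.070 mg/L.
Trough 45.1 mg/L vs MEC 20 mg/L: adequate.

45.1 mg/L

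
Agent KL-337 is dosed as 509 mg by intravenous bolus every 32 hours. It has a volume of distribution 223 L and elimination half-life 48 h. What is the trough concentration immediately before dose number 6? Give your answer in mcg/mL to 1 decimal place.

3.5 mcg/mL

f = (1/2)^(τ/t½) = (1/2)^(32/48) ≈ 0.6300.
C₀ = D/Vd = 509/223 ≈ 2.283 mcg/mL.
Before the 6th dose, 5 doses have been given. Superposition: Cmin = C₀·(f + f² + … + f^5).
≈ 2.283 × (0.6300 + 0.3969 + 0.2500 + 0.1575 + 0.0992) ≈ 2.283 × 1.5336 ≈ 3.501 mcg/mL.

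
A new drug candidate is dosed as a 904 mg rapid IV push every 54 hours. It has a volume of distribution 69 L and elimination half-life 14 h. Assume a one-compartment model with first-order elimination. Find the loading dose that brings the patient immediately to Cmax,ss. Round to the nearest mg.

f = (1/2)^(54/14) ≈ 0.069006; accumulation ratio R = 1/(1−f) ≈ 1.07412.
Loading dose to hit Cmax,ss on first dose: D_load = D_maint·R ≈ 904 × 1.07412 ≈ 971.00 mg.

971 mg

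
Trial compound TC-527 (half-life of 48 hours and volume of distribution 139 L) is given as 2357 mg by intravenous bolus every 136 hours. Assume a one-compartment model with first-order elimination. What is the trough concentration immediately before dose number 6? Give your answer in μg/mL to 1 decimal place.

f = (1/2)^(τ/t½) = (1/2)^(136/48) ≈ 0.1403.
C₀ = D/Vd = 2357/139 ≈ 16.957 μg/mL.
Before the 6th dose, 5 doses have been given. Superposition: Cmin = C₀·(f + f² + … + f^5).
≈ 16.957 × (0.1403 + 0.0197 + 0.0028 + 0.0004 + 0.0001) ≈ 16.957 × 0.1633 ≈ 2.769 μg/mL.

2.8 μg/mL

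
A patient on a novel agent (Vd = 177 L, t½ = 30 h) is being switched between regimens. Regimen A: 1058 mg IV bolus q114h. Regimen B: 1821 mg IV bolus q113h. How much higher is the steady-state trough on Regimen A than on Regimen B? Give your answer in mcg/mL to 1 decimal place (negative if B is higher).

-0.4 mcg/mL

Regimen A: f = (1/2)^(114/30) ≈ 0.0718; Cmin,ss = (1058/177)·f/(1−f) ≈ 0.462 mcg/mL.
Regimen B: f = (1/2)^(113/30) ≈ 0.0735; Cmin,ss = (1821/177)·f/(1−f) ≈ 0.816 mcg/mL.
Difference ≈ 0.462 − 0.816 ≈ -0.354 mcg/mL.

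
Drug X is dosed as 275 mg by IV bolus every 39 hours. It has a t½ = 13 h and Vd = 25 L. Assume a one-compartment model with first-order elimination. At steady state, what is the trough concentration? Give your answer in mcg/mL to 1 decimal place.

1.6 mcg/mL

τ = 39 h = 3 half-lives, so f = (1/2)^3 = 0.125.
Accumulation ratio R = 1/(1 − f) = 1/0.875 = 8/7.
Single-dose peak C₀ = D/Vd = 275/25 = 11 mcg/mL.
Steady-state peak Cmax,ss = C₀·R = 11 × 8/7 ≈ 12.571 mcg/mL.
Steady-state trough Cmin,ss = Cmax,ss·f ≈ 12.571 × 0.125 ≈ 1.571 mcg/mL.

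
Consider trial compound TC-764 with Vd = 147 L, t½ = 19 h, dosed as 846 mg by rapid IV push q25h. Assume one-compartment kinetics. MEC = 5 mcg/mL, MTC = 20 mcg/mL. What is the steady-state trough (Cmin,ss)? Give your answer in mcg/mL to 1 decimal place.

3.9 mcg/mL

Over one 25-h interval, 25/19 ≈ 1.3158 half-lives elapse, leaving f ≈ 0.4017 of each dose.
At steady state, accumulation factor R = 1/(1 − e^(−kτ)) ≈ 1.6714.
Each bolus raises the concentration by D/Vd = 846/147 ≈ 5.755 mcg/mL.
Cmax,ss = C₀/(1 − f) ≈ 5.755/0.5983 ≈ 9.619 mcg/mL.
Steady-state trough Cmin,ss = Cmax,ss·f ≈ 9.619 × 0.4017 ≈ 3.864 mcg/mL.
Trough 3.9 mcg/mL vs MEC 5 mcg/mL: subtherapeutic.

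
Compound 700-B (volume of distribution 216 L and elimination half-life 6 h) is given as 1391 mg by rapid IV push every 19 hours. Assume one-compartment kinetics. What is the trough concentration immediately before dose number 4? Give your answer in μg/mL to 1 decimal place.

0.8 μg/mL

f = (1/2)^(τ/t½) = (1/2)^(19/6) ≈ 0.1114.
C₀ = D/Vd = 1391/216 ≈ 6.440 μg/mL.
Before the 4th dose, 3 doses have been given. Superposition: Cmin = C₀·(f + f² + … + f^3).
≈ 6.440 × (0.1114 + 0.0124 + 0.0014) ≈ 6.440 × 0.1252 ≈ 0.806 μg/mL.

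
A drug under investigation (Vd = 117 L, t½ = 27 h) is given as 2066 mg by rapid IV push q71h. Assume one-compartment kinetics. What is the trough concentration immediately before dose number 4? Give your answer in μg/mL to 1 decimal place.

3.4 μg/mL

f = (1/2)^(τ/t½) = (1/2)^(71/27) ≈ 0.1616.
C₀ = D/Vd = 2066/117 ≈ 17.658 μg/mL.
Before the 4th dose, 3 doses have been given. Superposition: Cmin = C₀·(f + f² + … + f^3).
≈ 17.658 × (0.1616 + 0.0261 + 0.0042) ≈ 17.658 × 0.1919 ≈ 3.389 μg/mL.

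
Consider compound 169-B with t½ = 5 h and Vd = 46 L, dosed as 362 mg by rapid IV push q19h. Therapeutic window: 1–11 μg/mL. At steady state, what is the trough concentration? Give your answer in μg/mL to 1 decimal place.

0.6 μg/mL

τ/t½ = 19/5 ≈ 3.8, so fraction remaining f = (1/2)^(19/5) ≈ 0.0718.
Each bolus raises the concentration by D/Vd = 362/46 ≈ 7.870 μg/mL.
Steady-state trough Cmin,ss = C₀·f/(1−f) ≈ 7.870 × 0.0718/0.9282 ≈ 0.609 μg/mL.
Trough 0.6 μg/mL vs MEC 1 μg/mL: subtherapeutic.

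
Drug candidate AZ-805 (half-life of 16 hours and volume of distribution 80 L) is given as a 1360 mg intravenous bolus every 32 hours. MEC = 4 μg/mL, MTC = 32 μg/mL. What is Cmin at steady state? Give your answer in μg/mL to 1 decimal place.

τ = 32 h = 2 half-lives, so f = (1/2)^2 = 0.25.
Accumulation ratio R = 1/(1 − f) = 1/0.75 = 4/3.
Single-dose peak C₀ = D/Vd = 1360/80 = 17 μg/mL.
Steady-state peak Cmax,ss = C₀·R = 17 × 4/3 ≈ 22.667 μg/mL.
Steady-state trough Cmin,ss = Cmax,ss·f ≈ 22.667 × 0.25 ≈ 5.667 μg/mL.
Trough 5.7 μg/mL vs MEC 4 μg/mL: adequate.

5.7 μg/mL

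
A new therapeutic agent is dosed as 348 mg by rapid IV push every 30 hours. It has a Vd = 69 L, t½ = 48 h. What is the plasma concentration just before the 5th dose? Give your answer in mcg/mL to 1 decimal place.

7.7 mcg/mL

f = (1/2)^(τ/t½) = (1/2)^(30/48) ≈ 0.6484.
C₀ = D/Vd = 348/69 ≈ 5.043 mcg/mL.
Before the 5th dose, 4 doses have been given. Superposition: Cmin = C₀·(f + f² + … + f^4).
≈ 5.043 × (0.6484 + 0.4204 + 0.2726 + 0.1768) ≈ 5.043 × 1.5182 ≈ 7.656 mcg/mL.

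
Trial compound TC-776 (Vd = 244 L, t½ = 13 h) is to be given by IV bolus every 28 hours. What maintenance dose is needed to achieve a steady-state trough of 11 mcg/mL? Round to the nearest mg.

τ/t½ = 28/13 ≈ 2.1538, so f = (1/2)^(28/13) ≈ 0.224713.
Cmin,ss = (D/Vd)·f/(1−f), so D = Cmin,ss·Vd·(1−f)/f.
D = 11 × 244 × (1−f)/f ≈ 11 × 244 × 3.45012 ≈ 9260.12 mg.

9260 mg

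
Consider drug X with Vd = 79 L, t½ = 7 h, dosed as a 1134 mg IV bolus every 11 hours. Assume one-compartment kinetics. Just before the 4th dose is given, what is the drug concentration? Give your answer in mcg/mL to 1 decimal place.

7.0 mcg/mL

f = (1/2)^(τ/t½) = (1/2)^(11/7) ≈ 0.3365.
C₀ = D/Vd = 1134/79 ≈ 14.354 mcg/mL.
Before the 4th dose, 3 doses have been given. Superposition: Cmin = C₀·(f + f² + … + f^3).
≈ 14.354 × (0.3365 + 0.1132 + 0.0381) ≈ 14.354 × 0.4878 ≈ 7.002 mcg/mL.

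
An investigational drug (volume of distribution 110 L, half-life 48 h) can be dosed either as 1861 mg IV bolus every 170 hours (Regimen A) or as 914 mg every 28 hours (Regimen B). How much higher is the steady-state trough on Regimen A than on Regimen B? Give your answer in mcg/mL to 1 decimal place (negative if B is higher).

Regimen A: f = (1/2)^(170/48) ≈ 0.0859; Cmin,ss = (1861/110)·f/(1−f) ≈ 1.590 mcg/mL.
Regimen B: f = (1/2)^(28/48) ≈ 0.6674; Cmin,ss = (914/110)·f/(1−f) ≈ 16.673 mcg/mL.
Difference ≈ 1.590 − 16.673 ≈ -15.083 mcg/mL.

-15.1 mcg/mL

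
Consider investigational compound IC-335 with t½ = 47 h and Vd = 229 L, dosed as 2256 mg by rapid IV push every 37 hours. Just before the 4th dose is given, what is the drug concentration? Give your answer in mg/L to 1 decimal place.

f = (1/2)^(τ/t½) = (1/2)^(37/47) ≈ 0.5795.
C₀ = D/Vd = 2256/229 ≈ 9.852 mg/L.
Before the 4th dose, 3 doses have been given. Superposition: Cmin = C₀·(f + f² + … + f^3).
≈ 9.852 × (0.5795 + 0.3358 + 0.1946) ≈ 9.852 × 1.1099 ≈ 10.935 mg/L.

10.9 mg/L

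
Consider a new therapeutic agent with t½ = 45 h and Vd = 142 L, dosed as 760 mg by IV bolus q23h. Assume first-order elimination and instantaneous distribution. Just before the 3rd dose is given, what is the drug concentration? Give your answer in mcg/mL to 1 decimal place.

6.4 mcg/mL

f = (1/2)^(τ/t½) = (1/2)^(23/45) ≈ 0.7017.
C₀ = D/Vd = 760/142 ≈ 5.352 mcg/mL.
Before the 3rd dose, 2 doses have been given. Superposition: Cmin = C₀·(f + f²).
≈ 5.352 × (0.7017 + 0.4924) ≈ 5.352 × 1.1941 ≈ 6.391 mcg/mL.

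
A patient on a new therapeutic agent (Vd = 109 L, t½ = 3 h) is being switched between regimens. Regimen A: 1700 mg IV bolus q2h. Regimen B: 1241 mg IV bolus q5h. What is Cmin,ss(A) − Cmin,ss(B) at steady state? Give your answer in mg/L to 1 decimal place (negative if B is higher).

21.3 mg/L

Regimen A: f = (1/2)^(2/3) ≈ 0.6300; Cmin,ss = (1700/109)·f/(1−f) ≈ 26.556 mg/L.
Regimen B: f = (1/2)^(5/3) ≈ 0.3150; Cmin,ss = (1241/109)·f/(1−f) ≈ 5.236 mg/L.
Difference ≈ 26.556 − 5.236 ≈ 21.320 mg/L.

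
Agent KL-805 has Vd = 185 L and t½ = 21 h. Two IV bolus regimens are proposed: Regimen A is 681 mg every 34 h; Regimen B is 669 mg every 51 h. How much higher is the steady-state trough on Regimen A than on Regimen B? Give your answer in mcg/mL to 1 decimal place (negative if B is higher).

1.0 mcg/mL

Regimen A: f = (1/2)^(34/21) ≈ 0.3256; Cmin,ss = (681/185)·f/(1−f) ≈ 1.777 mcg/mL.
Regimen B: f = (1/2)^(51/21) ≈ 0.1857; Cmin,ss = (669/185)·f/(1−f) ≈ 0.825 mcg/mL.
Difference ≈ 1.777 − 0.825 ≈ 0.952 mcg/mL.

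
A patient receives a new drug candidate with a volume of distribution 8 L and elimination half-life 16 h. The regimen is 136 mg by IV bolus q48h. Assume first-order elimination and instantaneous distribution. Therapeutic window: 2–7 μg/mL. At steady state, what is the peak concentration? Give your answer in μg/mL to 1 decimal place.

τ = 48 h = 3 half-lives, so f = (1/2)^3 = 0.125.
At steady state, R = 1/(1 − 0.125) = 8/7.
Single-dose peak C₀ = D/Vd = 136/8 = 17 μg/mL.
Steady-state peak Cmax,ss = C₀·R = 17 × 8/7 ≈ 19.429 μg/mL.
Peak 19.4 μg/mL vs MTC 7 μg/mL: exceeds toxic threshold.

19.4 μg/mL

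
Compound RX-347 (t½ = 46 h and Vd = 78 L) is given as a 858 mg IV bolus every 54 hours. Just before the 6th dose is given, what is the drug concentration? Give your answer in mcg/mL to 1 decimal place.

8.6 mcg/mL

f = (1/2)^(τ/t½) = (1/2)^(54/46) ≈ 0.4432.
C₀ = D/Vd = 858/78 ≈ 11.000 mcg/mL.
Before the 6th dose, 5 doses have been given. Superposition: Cmin = C₀·(f + f² + … + f^5).
≈ 11.000 × (0.4432 + 0.1964 + 0.0871 + 0.0386 + 0.0171) ≈ 11.000 × 0.7824 ≈ 8.606 mcg/mL.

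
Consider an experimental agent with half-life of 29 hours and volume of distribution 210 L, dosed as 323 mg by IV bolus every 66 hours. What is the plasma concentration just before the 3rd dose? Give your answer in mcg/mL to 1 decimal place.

0.4 mcg/mL

f = (1/2)^(τ/t½) = (1/2)^(66/29) ≈ 0.2065.
C₀ = D/Vd = 323/210 ≈ 1.538 mcg/mL.
Before the 3rd dose, 2 doses have been given. Superposition: Cmin = C₀·(f + f²).
≈ 1.538 × (0.2065 + 0.0426) ≈ 1.538 × 0.2491 ≈ 0.383 mcg/mL.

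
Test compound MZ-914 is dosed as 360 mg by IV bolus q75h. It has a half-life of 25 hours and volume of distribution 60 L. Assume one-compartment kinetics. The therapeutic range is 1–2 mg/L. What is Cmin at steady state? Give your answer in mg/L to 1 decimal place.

τ = 75 h = 3 half-lives, so f = (1/2)^3 = 0.125.
At steady state, R = 1/(1 − 0.125) = 8/7.
Single-dose peak C₀ = D/Vd = 360/60 = 6 mg/L.
Steady-state peak Cmax,ss = C₀·R = 6 × 8/7 ≈ 6.857 mg/L.
Steady-state trough Cmin,ss = Cmax,ss·f ≈ 6.857 × 0.125 ≈ 0.857 mg/L.
Trough 0.9 mg/L vs MEC 1 mg/L: subtherapeutic.

0.9 mg/L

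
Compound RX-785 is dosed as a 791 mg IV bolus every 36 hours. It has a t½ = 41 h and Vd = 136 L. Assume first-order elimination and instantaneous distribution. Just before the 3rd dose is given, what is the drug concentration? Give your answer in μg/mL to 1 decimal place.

f = (1/2)^(τ/t½) = (1/2)^(36/41) ≈ 0.5441.
C₀ = D/Vd = 791/136 ≈ 5.816 μg/mL.
Before the 3rd dose, 2 doses have been given. Superposition: Cmin = C₀·(f + f²).
≈ 5.816 × (0.5441 + 0.2960) ≈ 5.816 × 0.8401 ≈ 4.886 μg/mL.

4.9 μg/mL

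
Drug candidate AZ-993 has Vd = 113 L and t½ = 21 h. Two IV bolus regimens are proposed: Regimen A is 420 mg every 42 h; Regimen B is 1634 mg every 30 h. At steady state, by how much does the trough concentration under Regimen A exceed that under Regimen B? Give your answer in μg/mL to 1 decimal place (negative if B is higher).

Regimen A: f = (1/2)^(42/21) ≈ 0.2500; Cmin,ss = (420/113)·f/(1−f) ≈ 1.239 μg/mL.
Regimen B: f = (1/2)^(30/21) ≈ 0.3715; Cmin,ss = (1634/113)·f/(1−f) ≈ 8.547 μg/mL.
Difference ≈ 1.239 − 8.547 ≈ -7.308 μg/mL.

-7.3 μg/mL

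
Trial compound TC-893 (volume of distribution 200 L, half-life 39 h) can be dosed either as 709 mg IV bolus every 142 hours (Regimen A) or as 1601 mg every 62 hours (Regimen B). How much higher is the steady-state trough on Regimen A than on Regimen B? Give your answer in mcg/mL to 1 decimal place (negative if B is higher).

Regimen A: f = (1/2)^(142/39) ≈ 0.0802; Cmin,ss = (709/200)·f/(1−f) ≈ 0.309 mcg/mL.
Regimen B: f = (1/2)^(62/39) ≈ 0.3322; Cmin,ss = (1601/200)·f/(1−f) ≈ 3.982 mcg/mL.
Difference ≈ 0.309 − 3.982 ≈ -3.673 mcg/mL.

-3.7 mcg/mL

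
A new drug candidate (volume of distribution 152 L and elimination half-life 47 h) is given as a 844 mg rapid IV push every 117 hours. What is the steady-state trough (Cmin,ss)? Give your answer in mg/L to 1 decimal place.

Over one 117-h interval, 117/47 ≈ 2.4894 half-lives elapse, leaving f ≈ 0.1781 of each dose.
At steady state, accumulation factor R = 1/(1 − e^(−kτ)) ≈ 1.2167.
Each bolus raises the concentration by D/Vd = 844/152 ≈ 5.553 mg/L.
Cmax,ss = C₀/(1 − f) ≈ 5.553/0.8219 ≈ 6.756 mg/L.
Steady-state trough Cmin,ss = Cmax,ss·f ≈ 6.756 × 0.1781 ≈ 1.203 mg/L.

1.2 mg/L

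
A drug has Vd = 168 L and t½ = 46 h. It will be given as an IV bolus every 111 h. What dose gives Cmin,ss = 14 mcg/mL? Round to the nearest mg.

τ/t½ = 111/46 ≈ 2.413, so f = (1/2)^(111/46) ≈ 0.187759.
Cmin,ss = (D/Vd)·f/(1−f), so D = Cmin,ss·Vd·(1−f)/f.
D = 14 × 168 × (1−f)/f ≈ 14 × 168 × 4.32598 ≈ 10174.70 mg.

10175 mg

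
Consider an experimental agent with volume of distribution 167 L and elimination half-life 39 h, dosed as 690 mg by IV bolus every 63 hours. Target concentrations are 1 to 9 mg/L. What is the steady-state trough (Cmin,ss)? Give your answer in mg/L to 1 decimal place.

k = ln2/t½ = ln2/39 ≈ 0.017773 h⁻¹; fraction remaining f = e^(−kτ) = e^(−0.017773×63) ≈ 0.3264.
At steady state, accumulation factor R = 1/(1 − e^(−kτ)) ≈ 1.4846.
Each bolus raises the concentration by D/Vd = 690/167 ≈ 4.132 mg/L.
Steady-state peak Cmax,ss = C₀·R ≈ 4.132 × 1.4846 ≈ 6.134 mg/L.
Steady-state trough Cmin,ss = Cmax,ss·f ≈ 6.134 × 0.3264 ≈ 2.002 mg/L.
Trough 2.0 mg/L vs MEC 1 mg/L: adequate.

2.0 mg/L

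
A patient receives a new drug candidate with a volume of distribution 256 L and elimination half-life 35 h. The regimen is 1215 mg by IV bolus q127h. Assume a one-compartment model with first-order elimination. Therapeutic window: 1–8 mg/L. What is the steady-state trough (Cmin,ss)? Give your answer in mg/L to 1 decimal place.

0.4 mg/L

τ/t½ = 127/35 ≈ 3.6286, so fraction remaining f = (1/2)^(127/35) ≈ 0.0809.
At steady state, accumulation factor R = 1/(1 − e^(−kτ)) ≈ 1.0880.
Single-dose peak C₀ = D/Vd = 1215/256 ≈ 4.746 mg/L.
Steady-state peak Cmax,ss = C₀·R ≈ 4.746 × 1.0880 ≈ 5.164 mg/L.
Steady-state trough Cmin,ss = Cmax,ss·f ≈ 5.164 × 0.0809 ≈ 0.418 mg/L.
Trough 0.4 mg/L vs MEC 1 mg/L: subtherapeutic.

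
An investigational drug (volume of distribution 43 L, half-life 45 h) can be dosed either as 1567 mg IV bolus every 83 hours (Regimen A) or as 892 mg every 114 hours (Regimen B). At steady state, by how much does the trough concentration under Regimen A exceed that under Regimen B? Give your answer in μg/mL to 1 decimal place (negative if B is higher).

Regimen A: f = (1/2)^(83/45) ≈ 0.2785; Cmin,ss = (1567/43)·f/(1−f) ≈ 14.067 μg/mL.
Regimen B: f = (1/2)^(114/45) ≈ 0.1727; Cmin,ss = (892/43)·f/(1−f) ≈ 4.330 μg/mL.
Difference ≈ 14.067 − 4.330 ≈ 9.737 μg/mL.

9.7 μg/mL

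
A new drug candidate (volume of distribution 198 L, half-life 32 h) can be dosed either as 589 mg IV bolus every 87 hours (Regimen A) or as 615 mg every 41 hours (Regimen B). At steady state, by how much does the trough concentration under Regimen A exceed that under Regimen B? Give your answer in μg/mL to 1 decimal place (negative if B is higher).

-1.6 μg/mL

Regimen A: f = (1/2)^(87/32) ≈ 0.1519; Cmin,ss = (589/198)·f/(1−f) ≈ 0.533 μg/mL.
Regimen B: f = (1/2)^(41/32) ≈ 0.4114; Cmin,ss = (615/198)·f/(1−f) ≈ 2.171 μg/mL.
Difference ≈ 0.533 − 2.171 ≈ -1.638 μg/mL.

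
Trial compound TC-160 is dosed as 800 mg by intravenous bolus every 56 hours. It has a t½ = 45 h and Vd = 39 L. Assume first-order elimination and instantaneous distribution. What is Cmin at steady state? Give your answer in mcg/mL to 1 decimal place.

k = ln2/t½ = ln2/45 ≈ 0.015403 h⁻¹; fraction remaining f = e^(−kτ) = e^(−0.015403×56) ≈ 0.4221.
At steady state, accumulation factor R = 1/(1 − e^(−kτ)) ≈ 1.7304.
Each bolus raises the concentration by D/Vd = 800/39 ≈ 20.513 mcg/mL.
Cmax,ss = C₀/(1 − f) ≈ 20.513/0.5779 ≈ 35.496 mcg/mL.
One interval later, Cmin,ss = Cmax,ss·e^(−kτ) ≈ 35.496 × 0.4221 ≈ 14.983 mcg/mL.

15.0 mcg/mL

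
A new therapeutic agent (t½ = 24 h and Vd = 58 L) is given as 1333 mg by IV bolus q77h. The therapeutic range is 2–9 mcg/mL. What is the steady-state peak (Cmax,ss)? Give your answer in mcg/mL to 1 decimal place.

25.8 mcg/mL

τ/t½ = 77/24 ≈ 3.2083, so fraction remaining f = (1/2)^(77/24) ≈ 0.1082.
Accumulation ratio R = 1/(1 − f) ≈ 1/0.8918 ≈ 1.1213.
Each bolus raises the concentration by D/Vd = 1333/58 ≈ 22.983 mcg/mL.
Steady-state peak Cmax,ss = C₀·R ≈ 22.983 × 1.1213 ≈ 25.771 mcg/mL.
Peak 25.8 mcg/mL vs MTC 9 mcg/mL: exceeds toxic threshold.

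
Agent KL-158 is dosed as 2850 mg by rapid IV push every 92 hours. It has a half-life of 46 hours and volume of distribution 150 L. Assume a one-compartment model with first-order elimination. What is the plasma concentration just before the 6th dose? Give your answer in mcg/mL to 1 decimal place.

6.3 mcg/mL

f = (1/2)^(τ/t½) = (1/2)^(92/46) ≈ 0.2500.
C₀ = D/Vd = 2850/150 ≈ 19.000 mcg/mL.
Before the 6th dose, 5 doses have been given. Superposition: Cmin = C₀·(f + f² + … + f^5).
≈ 19.000 × (0.2500 + 0.0625 + 0.0156 + 0.0039 + 0.0010) ≈ 19.000 × 0.3330 ≈ 6.327 mcg/mL.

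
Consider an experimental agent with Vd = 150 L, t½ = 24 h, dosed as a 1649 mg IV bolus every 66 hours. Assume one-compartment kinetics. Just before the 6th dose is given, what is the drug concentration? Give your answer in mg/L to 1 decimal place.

f = (1/2)^(τ/t½) = (1/2)^(66/24) ≈ 0.1487.
C₀ = D/Vd = 1649/150 ≈ 10.993 mg/L.
Before the 6th dose, 5 doses have been given. Superposition: Cmin = C₀·(f + f² + … + f^5).
≈ 10.993 × (0.1487 + 0.0221 + 0.0033 + 0.0005 + 0.0001) ≈ 10.993 × 0.1747 ≈ 1.920 mg/L.

1.9 mg/L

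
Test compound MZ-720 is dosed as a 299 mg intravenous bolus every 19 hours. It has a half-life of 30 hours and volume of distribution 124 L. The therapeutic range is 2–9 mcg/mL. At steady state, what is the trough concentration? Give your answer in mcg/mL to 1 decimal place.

4.4 mcg/mL

Over one 19-h interval, 19/30 ≈ 0.63333 half-lives elapse, leaving f ≈ 0.6447 of each dose.
Accumulation ratio R = 1/(1 − f) ≈ 1/0.3553 ≈ 2.8145.
Each bolus raises the concentration by D/Vd = 299/124 ≈ 2.411 mcg/mL.
Steady-state peak Cmax,ss = C₀·R ≈ 2.411 × 2.8145 ≈ 6.786 mcg/mL.
Steady-state trough Cmin,ss = Cmax,ss·f ≈ 6.786 × 0.6447 ≈ 4.375 mcg/mL.
Trough 4.4 mcg/mL vs MEC 2 mcg/mL: adequate.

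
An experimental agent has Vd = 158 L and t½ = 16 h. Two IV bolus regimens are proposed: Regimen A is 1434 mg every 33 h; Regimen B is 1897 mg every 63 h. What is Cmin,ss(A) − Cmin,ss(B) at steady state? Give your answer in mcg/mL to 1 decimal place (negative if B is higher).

2.0 mcg/mL

Regimen A: f = (1/2)^(33/16) ≈ 0.2394; Cmin,ss = (1434/158)·f/(1−f) ≈ 2.857 mcg/mL.
Regimen B: f = (1/2)^(63/16) ≈ 0.0653; Cmin,ss = (1897/158)·f/(1−f) ≈ 0.839 mcg/mL.
Difference ≈ 2.857 − 0.839 ≈ 2.018 mcg/mL.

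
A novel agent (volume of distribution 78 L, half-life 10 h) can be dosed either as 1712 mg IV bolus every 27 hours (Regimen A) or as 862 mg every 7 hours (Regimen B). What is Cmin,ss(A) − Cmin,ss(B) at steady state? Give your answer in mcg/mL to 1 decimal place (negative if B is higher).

-13.7 mcg/mL

Regimen A: f = (1/2)^(27/10) ≈ 0.1539; Cmin,ss = (1712/78)·f/(1−f) ≈ 3.992 mcg/mL.
Regimen B: f = (1/2)^(7/10) ≈ 0.6156; Cmin,ss = (862/78)·f/(1−f) ≈ 17.698 mcg/mL.
Difference ≈ 3.992 − 17.698 ≈ -13.706 mcg/mL.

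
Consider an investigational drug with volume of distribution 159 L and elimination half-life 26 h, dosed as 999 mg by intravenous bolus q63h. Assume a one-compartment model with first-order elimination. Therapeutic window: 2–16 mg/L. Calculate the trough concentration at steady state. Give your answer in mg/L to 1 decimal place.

1.4 mg/L

τ/t½ = 63/26 ≈ 2.4231, so fraction remaining f = (1/2)^(63/26) ≈ 0.1865.
Accumulation ratio R = 1/(1 − f) ≈ 1/0.8135 ≈ 1.2293.
Each bolus raises the concentration by D/Vd = 999/159 ≈ 6.283 mg/L.
Cmax,ss = C₀/(1 − f) ≈ 6.283/0.8135 ≈ 7.723 mg/L.
Steady-state trough Cmin,ss = Cmax,ss·f ≈ 7.723 × 0.1865 ≈ 1.440 mg/L.
Trough 1.4 mg/L vs MEC 2 mg/L: subtherapeutic.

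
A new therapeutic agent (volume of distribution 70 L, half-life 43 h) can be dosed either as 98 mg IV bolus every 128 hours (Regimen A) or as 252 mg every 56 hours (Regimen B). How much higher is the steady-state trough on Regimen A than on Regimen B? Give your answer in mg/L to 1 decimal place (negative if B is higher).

-2.3 mg/L

Regimen A: f = (1/2)^(128/43) ≈ 0.1270; Cmin,ss = (98/70)·f/(1−f) ≈ 0.204 mg/L.
Regimen B: f = (1/2)^(56/43) ≈ 0.4055; Cmin,ss = (252/70)·f/(1−f) ≈ 2.456 mg/L.
Difference ≈ 0.204 − 2.456 ≈ -2.252 mg/L.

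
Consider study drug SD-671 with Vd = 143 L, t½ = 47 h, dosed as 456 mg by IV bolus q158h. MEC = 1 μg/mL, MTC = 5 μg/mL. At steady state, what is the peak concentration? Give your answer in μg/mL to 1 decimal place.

τ/t½ = 158/47 ≈ 3.3617, so fraction remaining f = (1/2)^(158/47) ≈ 0.0973.
At steady state, accumulation factor R = 1/(1 − e^(−kτ)) ≈ 1.1078.
Each bolus raises the concentration by D/Vd = 456/143 ≈ 3.189 μg/mL.
Steady-state peak Cmax,ss = C₀·R ≈ 3.189 × 1.1078 ≈ 3.533 μg/mL.
Peak 3.5 μg/mL vs MTC 5 μg/mL: below toxic threshold.

3.5 μg/mL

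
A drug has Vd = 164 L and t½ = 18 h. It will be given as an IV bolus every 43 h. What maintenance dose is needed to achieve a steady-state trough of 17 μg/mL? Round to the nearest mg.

τ/t½ = 43/18 ≈ 2.3889, so f = (1/2)^(43/18) ≈ 0.190929.
Cmin,ss = (D/Vd)·f/(1−f), so D = Cmin,ss·Vd·(1−f)/f.
D = 17 × 164 × (1−f)/f ≈ 17 × 164 × 4.23755 ≈ 11814.29 mg.

11814 mg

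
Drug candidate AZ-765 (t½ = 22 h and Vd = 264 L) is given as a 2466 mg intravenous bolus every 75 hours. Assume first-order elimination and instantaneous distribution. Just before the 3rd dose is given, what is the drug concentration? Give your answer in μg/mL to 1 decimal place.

f = (1/2)^(τ/t½) = (1/2)^(75/22) ≈ 0.0941.
C₀ = D/Vd = 2466/264 ≈ 9.341 μg/mL.
Before the 3rd dose, 2 doses have been given. Superposition: Cmin = C₀·(f + f²).
≈ 9.341 × (0.0941 + 0.0089) ≈ 9.341 × 0.1030 ≈ 0.962 μg/mL.

1.0 μg/mL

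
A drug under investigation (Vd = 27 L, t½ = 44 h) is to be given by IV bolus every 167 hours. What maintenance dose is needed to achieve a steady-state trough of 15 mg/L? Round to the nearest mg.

5218 mg

τ/t½ = 167/44 ≈ 3.7955, so f = (1/2)^(167/44) ≈ 0.072020.
Cmin,ss = (D/Vd)·f/(1−f), so D = Cmin,ss·Vd·(1−f)/f.
D = 15 × 27 × (1−f)/f ≈ 15 × 27 × 12.88503 ≈ 5218.44 mg.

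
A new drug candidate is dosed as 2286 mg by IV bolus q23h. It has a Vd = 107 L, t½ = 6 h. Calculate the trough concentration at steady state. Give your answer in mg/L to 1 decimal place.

Over one 23-h interval, 23/6 ≈ 3.8333 half-lives elapse, leaving f ≈ 0.0702 of each dose.
Single-dose peak C₀ = D/Vd = 2286/107 ≈ 21.364 mg/L.
Steady-state trough Cmin,ss = C₀·f/(1−f) ≈ 21.364 × 0.0702/0.9298 ≈ 1.613 mg/L.

1.6 mg/L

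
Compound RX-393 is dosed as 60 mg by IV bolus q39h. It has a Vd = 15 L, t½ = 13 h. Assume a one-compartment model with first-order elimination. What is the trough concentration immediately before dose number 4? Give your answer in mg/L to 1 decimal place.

0.6 mg/L

f = (1/2)^(τ/t½) = (1/2)^(39/13) ≈ 0.1250.
C₀ = D/Vd = 60/15 ≈ 4.000 mg/L.
Before the 4th dose, 3 doses have been given. Superposition: Cmin = C₀·(f + f² + … + f^3).
≈ 4.000 × (0.1250 + 0.0156 + 0.0020) ≈ 4.000 × 0.1426 ≈ 0.570 mg/L.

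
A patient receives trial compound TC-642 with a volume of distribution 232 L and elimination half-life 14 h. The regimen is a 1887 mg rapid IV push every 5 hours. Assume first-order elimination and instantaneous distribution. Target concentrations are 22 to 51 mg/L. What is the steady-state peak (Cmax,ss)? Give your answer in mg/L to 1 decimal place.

37.1 mg/L

Over one 5-h interval, 5/14 ≈ 0.35714 half-lives elapse, leaving f ≈ 0.7807 of each dose.
Accumulation ratio R = 1/(1 − f) ≈ 1/0.2193 ≈ 4.5600.
Single-dose peak C₀ = D/Vd = 1887/232 ≈ 8.134 mg/L.
Steady-state peak Cmax,ss = C₀·R ≈ 8.134 × 4.5600 ≈ 37.091 mg/L.
Peak 37.1 mg/L vs MTC 51 mg/L: below toxic threshold.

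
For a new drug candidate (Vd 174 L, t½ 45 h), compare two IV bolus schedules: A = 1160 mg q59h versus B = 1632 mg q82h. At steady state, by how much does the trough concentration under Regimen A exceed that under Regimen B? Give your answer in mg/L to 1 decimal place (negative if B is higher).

0.8 mg/L

Regimen A: f = (1/2)^(59/45) ≈ 0.4030; Cmin,ss = (1160/174)·f/(1−f) ≈ 4.500 mg/L.
Regimen B: f = (1/2)^(82/45) ≈ 0.2828; Cmin,ss = (1632/174)·f/(1−f) ≈ 3.698 mg/L.
Difference ≈ 4.500 − 3.698 ≈ 0.802 mg/L.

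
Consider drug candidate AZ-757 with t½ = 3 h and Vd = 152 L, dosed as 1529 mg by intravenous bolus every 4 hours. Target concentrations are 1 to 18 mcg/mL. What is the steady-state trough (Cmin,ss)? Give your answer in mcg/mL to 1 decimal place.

6.6 mcg/mL

Over one 4-h interval, 4/3 ≈ 1.3333 half-lives elapse, leaving f ≈ 0.3969 of each dose.
Accumulation ratio R = 1/(1 − f) ≈ 1/0.6031 ≈ 1.6581.
Each bolus raises the concentration by D/Vd = 1529/152 ≈ 10.059 mcg/mL.
Cmax,ss = C₀/(1 − f) ≈ 10.059/0.6031 ≈ 16.679 mcg/mL.
One interval later, Cmin,ss = Cmax,ss·e^(−kτ) ≈ 16.679 × 0.3969 ≈ 6.620 mcg/mL.
Trough 6.6 mcg/mL vs MEC 1 mcg/mL: adequate.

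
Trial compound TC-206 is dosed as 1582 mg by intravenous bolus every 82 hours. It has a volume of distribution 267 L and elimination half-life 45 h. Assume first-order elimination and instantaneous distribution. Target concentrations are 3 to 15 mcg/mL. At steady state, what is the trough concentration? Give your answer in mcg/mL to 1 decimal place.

τ/t½ = 82/45 ≈ 1.8222, so fraction remaining f = (1/2)^(82/45) ≈ 0.2828.
Single-dose peak C₀ = D/Vd = 1582/267 ≈ 5.925 mcg/mL.
Steady-state trough Cmin,ss = C₀·f/(1−f) ≈ 5.925 × 0.2828/0.7172 ≈ 2.336 mcg/mL.
Trough 2.3 mcg/mL vs MEC 3 mcg/mL: subtherapeutic.

2.3 mcg/mL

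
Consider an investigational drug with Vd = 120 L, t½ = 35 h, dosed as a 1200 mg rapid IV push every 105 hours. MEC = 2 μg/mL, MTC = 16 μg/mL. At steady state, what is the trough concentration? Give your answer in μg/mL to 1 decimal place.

1.4 μg/mL

The dosing interval is 3 half-lives, so f = 2^(−3) = 0.125.
Accumulation ratio R = 1/(1 − f) = 1/0.875 = 8/7.
Single-dose peak C₀ = D/Vd = 1200/120 = 10 μg/mL.
Steady-state peak Cmax,ss = C₀·R = 10 × 8/7 ≈ 11.429 μg/mL.
Steady-state trough Cmin,ss = Cmax,ss·f ≈ 11.429 × 0.125 ≈ 1.429 μg/mL.
Trough 1.4 μg/mL vs MEC 2 μg/mL: subtherapeutic.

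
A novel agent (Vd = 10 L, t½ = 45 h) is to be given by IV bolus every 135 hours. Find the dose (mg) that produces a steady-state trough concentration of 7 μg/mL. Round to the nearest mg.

490 mg

τ/t½ = 135/45 ≈ 3, so f = (1/2)^(135/45) ≈ 0.125000.
Cmin,ss = (D/Vd)·f/(1−f), so D = Cmin,ss·Vd·(1−f)/f.
D = 7 × 10 × (1−f)/f ≈ 7 × 10 × 7.00000 ≈ 490.00 mg.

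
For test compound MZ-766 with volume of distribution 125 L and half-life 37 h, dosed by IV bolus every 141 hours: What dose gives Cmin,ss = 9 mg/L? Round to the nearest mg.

τ/t½ = 141/37 ≈ 3.8108, so f = (1/2)^(141/37) ≈ 0.071258.
Cmin,ss = (D/Vd)·f/(1−f), so D = Cmin,ss·Vd·(1−f)/f.
D = 9 × 125 × (1−f)/f ≈ 9 × 125 × 13.03351 ≈ 14662.70 mg.

14663 mg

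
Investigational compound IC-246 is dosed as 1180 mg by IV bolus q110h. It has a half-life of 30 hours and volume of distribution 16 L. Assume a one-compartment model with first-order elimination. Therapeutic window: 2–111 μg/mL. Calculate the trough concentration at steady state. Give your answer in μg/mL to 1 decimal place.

6.3 μg/mL

Over one 110-h interval, 110/30 ≈ 3.6667 half-lives elapse, leaving f ≈ 0.0787 of each dose.
Accumulation ratio R = 1/(1 − f) ≈ 1/0.9213 ≈ 1.0854.
Single-dose peak C₀ = D/Vd = 1180/16 ≈ 73.750 μg/mL.
Cmax,ss = C₀/(1 − f) ≈ 73.750/0.9213 ≈ 80.050 μg/mL.
Steady-state trough Cmin,ss = Cmax,ss·f ≈ 80.050 × 0.0787 ≈ 6.300 μg/mL.
Trough 6.3 μg/mL vs MEC 2 μg/mL: adequate.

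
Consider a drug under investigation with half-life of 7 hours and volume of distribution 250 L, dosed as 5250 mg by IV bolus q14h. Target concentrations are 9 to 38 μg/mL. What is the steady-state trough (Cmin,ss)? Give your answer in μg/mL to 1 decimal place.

7.0 μg/mL

τ = 14 h = 2 half-lives, so f = (1/2)^2 = 0.25.
Accumulation ratio R = 1/(1 − f) = 1/0.75 = 4/3.
Single-dose peak C₀ = D/Vd = 5250/250 = 21 μg/mL.
Steady-state peak Cmax,ss = C₀·R = 21 × 4/3 ≈ 28.000 μg/mL.
Steady-state trough Cmin,ss = Cmax,ss·f ≈ 28.000 × 0.25 ≈ 7.000 μg/mL.
Trough 7.0 μg/mL vs MEC 9 μg/mL: subtherapeutic.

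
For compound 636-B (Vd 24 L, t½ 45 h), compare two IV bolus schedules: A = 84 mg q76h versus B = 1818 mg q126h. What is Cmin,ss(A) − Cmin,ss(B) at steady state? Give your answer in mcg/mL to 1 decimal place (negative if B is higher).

Regimen A: f = (1/2)^(76/45) ≈ 0.3102; Cmin,ss = (84/24)·f/(1−f) ≈ 1.574 mcg/mL.
Regimen B: f = (1/2)^(126/45) ≈ 0.1436; Cmin,ss = (1818/24)·f/(1−f) ≈ 12.702 mcg/mL.
Difference ≈ 1.574 − 12.702 ≈ -11.128 mcg/mL.

-11.1 mcg/mL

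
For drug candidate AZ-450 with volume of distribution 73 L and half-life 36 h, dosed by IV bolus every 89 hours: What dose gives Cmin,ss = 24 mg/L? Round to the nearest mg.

τ/t½ = 89/36 ≈ 2.4722, so f = (1/2)^(89/36) ≈ 0.180213.
Cmin,ss = (D/Vd)·f/(1−f), so D = Cmin,ss·Vd·(1−f)/f.
D = 24 × 73 × (1−f)/f ≈ 24 × 73 × 4.54899 ≈ 7969.83 mg.

7970 mg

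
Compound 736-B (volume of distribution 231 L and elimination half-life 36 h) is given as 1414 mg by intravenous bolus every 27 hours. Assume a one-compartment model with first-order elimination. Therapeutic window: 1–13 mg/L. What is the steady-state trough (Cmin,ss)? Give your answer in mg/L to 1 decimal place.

Over one 27-h interval, 27/36 ≈ 0.75 half-lives elapse, leaving f ≈ 0.5946 of each dose.
Accumulation ratio R = 1/(1 − f) ≈ 1/0.4054 ≈ 2.4667.
Single-dose peak C₀ = D/Vd = 1414/231 ≈ 6.121 mg/L.
Steady-state peak Cmax,ss = C₀·R ≈ 6.121 × 2.4667 ≈ 15.099 mg/L.
Steady-state trough Cmin,ss = Cmax,ss·f ≈ 15.099 × 0.5946 ≈ 8.978 mg/L.
Trough 9.0 mg/L vs MEC 1 mg/L: adequate.

9.0 mg/L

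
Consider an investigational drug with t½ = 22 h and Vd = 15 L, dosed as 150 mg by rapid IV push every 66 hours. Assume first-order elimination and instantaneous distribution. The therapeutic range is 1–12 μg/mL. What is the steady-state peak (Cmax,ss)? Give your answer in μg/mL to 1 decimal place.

11.4 μg/mL

The dosing interval is 3 half-lives, so f = 2^(−3) = 0.125.
Accumulation ratio R = 1/(1 − f) = 1/0.875 = 8/7.
Single-dose peak C₀ = D/Vd = 150/15 = 10 μg/mL.
Steady-state peak Cmax,ss = C₀·R = 10 × 8/7 ≈ 11.429 μg/mL.
Peak 11.4 μg/mL vs MTC 12 μg/mL: below toxic threshold.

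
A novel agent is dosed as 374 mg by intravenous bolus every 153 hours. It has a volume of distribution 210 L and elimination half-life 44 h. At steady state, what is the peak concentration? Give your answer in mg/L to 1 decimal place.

2.0 mg/L

τ/t½ = 153/44 ≈ 3.4773, so fraction remaining f = (1/2)^(153/44) ≈ 0.0898.
At steady state, accumulation factor R = 1/(1 − e^(−kτ)) ≈ 1.0987.
Single-dose peak C₀ = D/Vd = 374/210 ≈ 1.781 mg/L.
Steady-state peak Cmax,ss = C₀·R ≈ 1.781 × 1.0987 ≈ 1.957 mg/L.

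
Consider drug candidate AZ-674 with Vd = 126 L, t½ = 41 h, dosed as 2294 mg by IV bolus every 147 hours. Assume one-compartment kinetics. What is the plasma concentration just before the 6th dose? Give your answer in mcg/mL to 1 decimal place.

f = (1/2)^(τ/t½) = (1/2)^(147/41) ≈ 0.0833.
C₀ = D/Vd = 2294/126 ≈ 18.206 mcg/mL.
Before the 6th dose, 5 doses have been given. Superposition: Cmin = C₀·(f + f² + … + f^5).
≈ 18.206 × (0.0833 + 0.0069 + 0.0006 + 0.0000 + 0.0000) ≈ 18.206 × 0.0908 ≈ 1.653 mcg/mL.

1.7 mcg/mL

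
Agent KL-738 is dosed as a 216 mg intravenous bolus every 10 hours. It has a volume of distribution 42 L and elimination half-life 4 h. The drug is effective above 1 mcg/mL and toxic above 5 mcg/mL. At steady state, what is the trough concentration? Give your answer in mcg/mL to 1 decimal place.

1.1 mcg/mL

τ/t½ = 10/4 ≈ 2.5, so fraction remaining f = (1/2)^(10/4) ≈ 0.1768.
Single-dose peak C₀ = D/Vd = 216/42 ≈ 5.143 mcg/mL.
Steady-state trough Cmin,ss = C₀·f/(1−f) ≈ 5.143 × 0.1768/0.8232 ≈ 1.105 mcg/mL.
Trough 1.1 mcg/mL vs MEC 1 mcg/mL: adequate.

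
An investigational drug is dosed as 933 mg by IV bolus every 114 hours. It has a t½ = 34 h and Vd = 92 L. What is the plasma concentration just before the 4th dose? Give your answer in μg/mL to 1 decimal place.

1.1 μg/mL

f = (1/2)^(τ/t½) = (1/2)^(114/34) ≈ 0.0979.
C₀ = D/Vd = 933/92 ≈ 10.141 μg/mL.
Before the 4th dose, 3 doses have been given. Superposition: Cmin = C₀·(f + f² + … + f^3).
≈ 10.141 × (0.0979 + 0.0096 + 0.0009) ≈ 10.141 × 0.1084 ≈ 1.099 μg/mL.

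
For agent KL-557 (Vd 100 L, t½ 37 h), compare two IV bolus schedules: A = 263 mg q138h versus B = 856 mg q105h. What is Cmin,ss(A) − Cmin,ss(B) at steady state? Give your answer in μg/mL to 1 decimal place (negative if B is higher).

Regimen A: f = (1/2)^(138/37) ≈ 0.0754; Cmin,ss = (263/100)·f/(1−f) ≈ 0.214 μg/mL.
Regimen B: f = (1/2)^(105/37) ≈ 0.1399; Cmin,ss = (856/100)·f/(1−f) ≈ 1.392 μg/mL.
Difference ≈ 0.214 − 1.392 ≈ -1.178 μg/mL.

-1.2 μg/mL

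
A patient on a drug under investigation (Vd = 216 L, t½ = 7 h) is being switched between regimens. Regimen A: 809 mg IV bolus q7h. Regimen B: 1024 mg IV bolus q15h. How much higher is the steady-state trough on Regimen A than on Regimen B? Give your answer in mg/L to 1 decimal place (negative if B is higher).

Regimen A: f = (1/2)^(7/7) ≈ 0.5000; Cmin,ss = (809/216)·f/(1−f) ≈ 3.745 mg/L.
Regimen B: f = (1/2)^(15/7) ≈ 0.2264; Cmin,ss = (1024/216)·f/(1−f) ≈ 1.387 mg/L.
Difference ≈ 3.745 − 1.387 ≈ 2.358 mg/L.

2.4 mg/L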